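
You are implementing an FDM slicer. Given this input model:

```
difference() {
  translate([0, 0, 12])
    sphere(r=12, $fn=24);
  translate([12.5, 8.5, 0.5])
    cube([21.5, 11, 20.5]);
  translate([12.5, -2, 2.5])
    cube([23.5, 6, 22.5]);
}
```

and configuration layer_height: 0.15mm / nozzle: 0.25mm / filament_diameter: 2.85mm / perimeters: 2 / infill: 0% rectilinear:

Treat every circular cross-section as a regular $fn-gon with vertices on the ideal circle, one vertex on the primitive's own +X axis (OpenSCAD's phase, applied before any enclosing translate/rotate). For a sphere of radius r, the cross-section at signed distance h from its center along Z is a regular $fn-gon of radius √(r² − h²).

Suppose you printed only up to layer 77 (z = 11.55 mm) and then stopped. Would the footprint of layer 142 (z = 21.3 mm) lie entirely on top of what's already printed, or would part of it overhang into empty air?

Compare the two slices. At z = 11.55: the sphere: section is a regular 24-gon, circumradius = √(r²−h²) = √(12²−0.45²) = 11.992 (area = (24/2)·11.992²·sin(360°/24) = 446.61 mm²); the cube at (12.5, 8.5) is present — its section is the full 21.5×11 rectangle (area 236.50 mm²); the cube at (12.5, -2) (footprint 23.5×6) is included at this height (area 141.00 mm²); Subtracting the remaining from the first: starting from the r=12 sphere (446.61 mm²), the 21.5×11 cube at (12.5, 8.5) misses the remaining region (no effect); the 23.5×6 cube at (12.5, -2) misses the remaining region (no effect) — area = 446.61 mm². At z = 21.3: the r=12 sphere slices to a regular 24-gon of circumradius 7.584 (√(r²−h²) with h=9.3 from center) (area = (24/2)·7.584²·sin(360°/24) = 178.62 mm²); the cube at (12.5, 8.5) is not intersected at this z (z outside [0.5, 21]); the cube at (12.5, -2) (footprint 23.5×6) is included at this height (area 141.00 mm²); Taking the first minus the rest: starting from the r=12 sphere (178.62 mm²), the 23.5×6 cube at (12.5, -2) misses the remaining region (no effect) — area = 178.62 mm². Checking containment: the cross-section at z = 21.3 is a subset of the cross-section at z = 11.55.

entirely on top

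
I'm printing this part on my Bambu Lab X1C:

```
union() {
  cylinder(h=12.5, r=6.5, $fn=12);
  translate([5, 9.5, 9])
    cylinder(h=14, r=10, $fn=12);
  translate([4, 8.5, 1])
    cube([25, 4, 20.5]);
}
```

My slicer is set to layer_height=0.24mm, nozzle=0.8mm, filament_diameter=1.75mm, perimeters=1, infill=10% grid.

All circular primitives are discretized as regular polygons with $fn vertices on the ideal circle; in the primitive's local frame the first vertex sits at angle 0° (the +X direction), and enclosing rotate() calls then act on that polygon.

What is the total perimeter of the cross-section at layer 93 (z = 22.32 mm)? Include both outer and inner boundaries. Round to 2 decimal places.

62.12 mm

At z = 22.32 mm: the cylinder does not reach this height (z outside [0, 12.5]); the r=10 cylinder at (5, 9.5) contributes a regular 12-gon of circumradius 10 (perimeter = 2·12·10.000·sin(180°/12) = 62.12 mm); the cube at (4, 8.5) is absent (z outside [1, 21.5]); Combining (union): only the r=10 cylinder at (5, 9.5) is present, so the union is just that shape — boundary = 62.12 mm. Overall, the cross-section is a single solid region. Total boundary length (outer) = 62.12 mm.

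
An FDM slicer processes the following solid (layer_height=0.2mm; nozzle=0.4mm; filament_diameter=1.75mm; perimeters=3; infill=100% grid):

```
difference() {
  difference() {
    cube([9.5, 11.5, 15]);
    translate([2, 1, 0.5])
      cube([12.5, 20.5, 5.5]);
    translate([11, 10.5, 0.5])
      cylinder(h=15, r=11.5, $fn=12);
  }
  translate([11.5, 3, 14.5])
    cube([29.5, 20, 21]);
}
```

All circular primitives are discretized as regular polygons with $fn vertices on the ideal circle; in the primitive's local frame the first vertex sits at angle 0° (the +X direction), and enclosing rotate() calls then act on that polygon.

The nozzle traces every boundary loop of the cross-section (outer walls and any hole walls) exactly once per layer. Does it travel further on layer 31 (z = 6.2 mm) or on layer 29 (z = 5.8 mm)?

layer 29 (z = 5.8 mm)

Layer 31 (z = 6.2): the 9.5×11.5 cube contributes its full rectangle (perimeter 42.00 mm); the cube at (2, 1) is not intersected at this z (z outside [0.5, 6]); the r=11.5 cylinder at (11, 10.5) contributes a regular 12-gon of circumradius 11.5 (perimeter = 2·12·11.500·sin(180°/12) = 71.43 mm); Subtracting the remaining from the first: starting from the 9.5×11.5 cube, the r=11.5 cylinder at (11, 10.5) partially overlaps it — only the 90.60 mm² overlap (of its 396.75 mm²) is removed, clipping the outline — boundary = 27.96 mm; the cube at (11.5, 3) is absent (z outside [14.5, 35.5]); Taking the first minus the rest: none of the subtracted shapes is present at this height, so the result so far is unchanged — boundary = 27.96 mm. So its perimeter = 27.96 mm. Layer 29 (z = 5.8): the cube (footprint 9.5×11.5) is included at this height (perimeter 42.00 mm); the cube at (2, 1) (footprint 12.5×20.5) is included at this height (perimeter 66.00 mm); the cylinder at (11, 10.5): section is a regular 12-gon, circumradius r=11.5 (perimeter = 2·12·11.500·sin(180°/12) = 71.43 mm); Subtracting the remaining from the first: starting from the 9.5×11.5 cube, the 12.5×20.5 cube at (2, 1) partially overlaps it — only the 78.75 mm² overlap (of its 256.25 mm²) is removed, clipping the outline; the r=11.5 cylinder at (11, 10.5) partially overlaps it — only the 15.75 mm² overlap (of its 396.75 mm²) is removed, clipping the outline — boundary = 29.60 mm; the cube at (11.5, 3) is not intersected at this z (z outside [14.5, 35.5]); Subtracting the remaining from the first: none of the subtracted shapes is present at this height, so that combined region is unchanged — boundary = 29.60 mm. So its perimeter = 29.60 mm. Layer 29 is larger (29.60 vs 27.96 mm).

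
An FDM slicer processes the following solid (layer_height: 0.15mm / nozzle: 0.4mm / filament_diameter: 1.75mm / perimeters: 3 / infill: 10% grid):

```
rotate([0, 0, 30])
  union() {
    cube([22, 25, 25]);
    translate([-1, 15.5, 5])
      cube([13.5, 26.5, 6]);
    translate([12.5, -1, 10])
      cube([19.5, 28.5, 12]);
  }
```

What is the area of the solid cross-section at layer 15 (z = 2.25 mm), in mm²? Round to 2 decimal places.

550.00 mm²

At z = 2.25 mm: the 22×25 cube contributes its full rectangle (area 550.00 mm²); the cube at (-1, 15.5) is absent (z outside [5, 11]); the cube at (12.5, -1) is absent (z outside [10, 22]); Taking the union: only the 22×25 cube is present, so the union is just that shape — area = 550.00 mm²; (rotated 30° about Z; rotation is an isometry so areas/perimeters/island counts are preserved). Overall, the cross-section is a single solid region. Net area = 550.00 mm².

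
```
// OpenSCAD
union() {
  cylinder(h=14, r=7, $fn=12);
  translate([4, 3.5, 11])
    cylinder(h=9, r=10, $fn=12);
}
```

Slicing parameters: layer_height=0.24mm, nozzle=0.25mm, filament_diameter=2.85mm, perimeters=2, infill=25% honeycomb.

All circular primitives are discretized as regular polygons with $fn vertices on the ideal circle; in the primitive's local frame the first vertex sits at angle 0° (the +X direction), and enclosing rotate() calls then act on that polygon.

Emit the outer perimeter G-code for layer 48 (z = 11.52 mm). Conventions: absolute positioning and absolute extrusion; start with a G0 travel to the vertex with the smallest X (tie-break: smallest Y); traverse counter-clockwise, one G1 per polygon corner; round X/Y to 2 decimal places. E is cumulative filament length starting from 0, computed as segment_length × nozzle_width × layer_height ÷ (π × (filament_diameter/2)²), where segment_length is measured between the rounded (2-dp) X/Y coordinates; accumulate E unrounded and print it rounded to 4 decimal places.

G0 X-7.00 Y0.00 Z11.52
G1 X-6.06 Y-3.50 E0.0341
G1 X-3.50 Y-6.06 E0.0681
G1 X0.00 Y-7.00 E0.1022
G1 X2.93 Y-6.21 E0.1308
G1 X4.00 Y-6.50 E0.1412
G1 X9.00 Y-5.16 E0.1899
G1 X12.66 Y-1.50 E0.2386
G1 X14.00 Y3.50 E0.2872
G1 X12.66 Y8.50 E0.3359
G1 X9.00 Y12.16 E0.3846
G1 X4.00 Y13.50 E0.4333
G1 X-1.00 Y12.16 E0.4820
G1 X-4.66 Y8.50 E0.5307
G1 X-5.98 Y3.58 E0.5786
G1 X-6.06 Y3.50 E0.5796
G1 X-7.00 Y0.00 E0.6137

At z = 11.52 mm: the r=7 cylinder gives a regular 12-gon of circumradius 7 (constant along its height); the r=10 cylinder at (4, 3.5) gives a regular 12-gon of circumradius 10 (constant along its height); Merging all regions: the regions partially overlap (shared area 122.23 mm²), so overlapping operands fuse into one piece — 1 connected region. The outline is a single polygon with 16 vertices. Extrusion per mm of travel: 0.25 × 0.24 / (π × 1.425²) = 0.009405. Accumulating E over each segment gives final E = 0.6137.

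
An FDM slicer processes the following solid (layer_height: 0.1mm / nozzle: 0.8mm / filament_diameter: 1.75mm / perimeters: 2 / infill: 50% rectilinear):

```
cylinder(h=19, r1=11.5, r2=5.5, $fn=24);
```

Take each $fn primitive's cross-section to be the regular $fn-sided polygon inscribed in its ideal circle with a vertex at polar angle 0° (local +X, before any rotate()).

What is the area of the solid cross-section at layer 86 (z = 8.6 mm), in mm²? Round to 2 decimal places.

239.65 mm²

At z = 8.6 mm: the cone (r1=11.5→r2=5.5) has section circumradius 8.784 here — a regular 24-gon (area = (24/2)·8.784²·sin(360°/24) = 239.65 mm²). Overall, the cross-section is a single solid region. Net area = 239.65 mm².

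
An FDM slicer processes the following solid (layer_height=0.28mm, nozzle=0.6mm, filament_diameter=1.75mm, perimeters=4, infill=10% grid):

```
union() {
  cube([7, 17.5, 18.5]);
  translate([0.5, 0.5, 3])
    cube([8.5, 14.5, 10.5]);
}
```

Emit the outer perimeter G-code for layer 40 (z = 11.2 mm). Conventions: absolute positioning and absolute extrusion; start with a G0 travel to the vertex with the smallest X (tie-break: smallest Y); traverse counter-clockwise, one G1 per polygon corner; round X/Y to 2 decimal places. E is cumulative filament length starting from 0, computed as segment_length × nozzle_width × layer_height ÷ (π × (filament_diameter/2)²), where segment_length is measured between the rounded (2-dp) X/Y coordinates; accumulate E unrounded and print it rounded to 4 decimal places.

At z = 11.2 mm: the cube is present — its section is the full 7×17.5 rectangle; the cube at (0.5, 0.5) is present — its section is the full 8.5×14.5 rectangle; Taking the union: the regions partially overlap (shared area 94.25 mm²), so overlapping operands fuse into one piece — 1 connected region. The outline is a single polygon with 8 vertices. Extrusion per mm of travel: 0.6 × 0.28 / (π × 0.875²) = 0.069846. Accumulating E over each segment gives final E = 3.7019.

G0 X0.00 Y0.00 Z11.20
G1 X7.00 Y0.00 E0.4889
G1 X7.00 Y0.50 E0.5238
G1 X9.00 Y0.50 E0.6635
G1 X9.00 Y15.00 E1.6763
G1 X7.00 Y15.00 E1.8160
G1 X7.00 Y17.50 E1.9906
G1 X0.00 Y17.50 E2.4795
G1 X0.00 Y0.00 E3.7019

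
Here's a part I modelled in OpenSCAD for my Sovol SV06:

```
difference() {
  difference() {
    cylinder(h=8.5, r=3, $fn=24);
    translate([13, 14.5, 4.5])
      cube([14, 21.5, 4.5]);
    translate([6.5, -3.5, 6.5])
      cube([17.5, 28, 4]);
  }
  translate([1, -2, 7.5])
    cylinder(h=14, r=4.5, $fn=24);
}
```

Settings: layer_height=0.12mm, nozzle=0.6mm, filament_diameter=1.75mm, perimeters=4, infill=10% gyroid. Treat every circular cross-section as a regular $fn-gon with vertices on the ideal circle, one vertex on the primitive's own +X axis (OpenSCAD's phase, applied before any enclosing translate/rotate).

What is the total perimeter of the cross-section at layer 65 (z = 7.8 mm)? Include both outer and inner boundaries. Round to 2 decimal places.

At z = 7.8 mm: the r=3 cylinder contributes a regular 24-gon of circumradius 3 (perimeter = 2·24·3.000·sin(180°/24) = 18.80 mm); the cube at (13, 14.5) (footprint 14×21.5) is included at this height (perimeter 71.00 mm); the cube at (6.5, -3.5) (footprint 17.5×28) is included at this height (perimeter 91.00 mm); After the difference (first − rest): starting from the r=3 cylinder, the 14×21.5 cube at (13, 14.5) misses the remaining region (no effect); the 17.5×28 cube at (6.5, -3.5) misses the remaining region (no effect) — boundary = 18.80 mm; the cylinder at (1, -2): section is a regular 24-gon, circumradius r=4.5 (perimeter = 2·24·4.500·sin(180°/24) = 28.19 mm); Subtracting the remaining from the first: starting from that combined region, the r=4.5 cylinder at (1, -2) partially overlaps it — only the 24.98 mm² overlap (of its 62.89 mm²) is removed, clipping the outline — boundary = 12.32 mm. Overall, the cross-section is a single solid region. Total boundary length (outer) = 12.32 mm.

12.32 mm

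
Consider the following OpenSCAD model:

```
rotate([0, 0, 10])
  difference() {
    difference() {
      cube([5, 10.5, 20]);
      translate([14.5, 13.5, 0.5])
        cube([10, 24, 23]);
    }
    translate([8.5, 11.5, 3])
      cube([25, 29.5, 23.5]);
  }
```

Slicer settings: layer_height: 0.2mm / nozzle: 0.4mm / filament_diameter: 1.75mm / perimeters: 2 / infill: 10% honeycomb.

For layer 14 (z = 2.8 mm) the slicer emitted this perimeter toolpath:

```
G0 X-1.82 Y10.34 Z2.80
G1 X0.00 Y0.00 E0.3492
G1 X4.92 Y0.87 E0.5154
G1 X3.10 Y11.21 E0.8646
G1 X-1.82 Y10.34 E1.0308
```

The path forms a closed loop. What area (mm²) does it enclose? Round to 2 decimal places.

Apply the shoelace formula to the sequence of (X, Y) vertices; enclosed area = 52.46 mm².

52.46 mm²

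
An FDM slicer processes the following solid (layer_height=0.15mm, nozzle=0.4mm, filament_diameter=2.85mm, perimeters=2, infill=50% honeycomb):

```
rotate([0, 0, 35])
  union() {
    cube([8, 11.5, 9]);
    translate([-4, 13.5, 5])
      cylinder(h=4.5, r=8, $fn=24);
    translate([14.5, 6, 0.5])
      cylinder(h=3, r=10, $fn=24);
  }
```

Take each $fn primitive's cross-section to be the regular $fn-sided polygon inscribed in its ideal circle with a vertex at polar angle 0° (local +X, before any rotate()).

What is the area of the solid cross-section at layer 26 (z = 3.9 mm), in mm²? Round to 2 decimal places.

At z = 3.9 mm: the cube (footprint 8×11.5) is included at this height (area 92.00 mm²); the cylinder at (-4, 13.5) is not intersected at this z (z outside [5, 9.5]); the cylinder at (14.5, 6) is absent (z outside [0.5, 3.5]); Combining (union): only the 8×11.5 cube is present, so the union is just that shape — area = 92.00 mm²; (rotated 35° about Z; rotation is an isometry so areas/perimeters/island counts are preserved). Overall, the cross-section is a single solid region. Net area = 92.00 mm².

92.00 mm²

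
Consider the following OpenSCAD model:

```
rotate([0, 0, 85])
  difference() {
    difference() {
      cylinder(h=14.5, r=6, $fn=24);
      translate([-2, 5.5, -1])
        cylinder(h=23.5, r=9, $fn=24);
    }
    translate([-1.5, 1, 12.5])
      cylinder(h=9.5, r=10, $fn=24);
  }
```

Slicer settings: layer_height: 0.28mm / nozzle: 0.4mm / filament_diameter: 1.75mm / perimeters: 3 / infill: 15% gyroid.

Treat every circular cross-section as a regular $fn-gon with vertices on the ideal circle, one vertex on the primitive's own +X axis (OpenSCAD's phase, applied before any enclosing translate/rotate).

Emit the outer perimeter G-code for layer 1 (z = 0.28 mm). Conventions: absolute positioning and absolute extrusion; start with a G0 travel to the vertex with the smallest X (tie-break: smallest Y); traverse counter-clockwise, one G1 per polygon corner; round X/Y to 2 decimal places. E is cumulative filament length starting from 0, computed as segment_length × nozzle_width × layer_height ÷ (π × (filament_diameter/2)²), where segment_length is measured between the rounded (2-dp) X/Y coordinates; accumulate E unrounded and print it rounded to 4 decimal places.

G0 X-0.62 Y5.93 Z0.28
G1 X-0.49 Y5.86 E0.0069
G1 X1.24 Y4.27 E0.1163
G1 X2.50 Y2.29 E0.2256
G1 X3.21 Y0.05 E0.3350
G1 X3.31 Y-2.30 E0.4445
G1 X2.80 Y-4.59 E0.5538
G1 X2.33 Y-5.50 E0.6014
G1 X2.54 Y-5.44 E0.6116
G1 X3.86 Y-4.60 E0.6845
G1 X4.91 Y-3.44 E0.7573
G1 X5.64 Y-2.05 E0.8304
G1 X5.98 Y-0.52 E0.9034
G1 X5.91 Y1.04 E0.9761
G1 X5.44 Y2.54 E1.0493
G1 X4.60 Y3.86 E1.1222
G1 X3.44 Y4.91 E1.1950
G1 X2.05 Y5.64 E1.2681
G1 X0.52 Y5.98 E1.3411
G1 X-0.62 Y5.93 E1.3943

At z = 0.28 mm: the r=6 cylinder contributes a regular 24-gon of circumradius 6; the cylinder at (-2, 5.5): section is a regular 24-gon, circumradius r=9; Subtracting the remaining from the first: starting from the r=6 cylinder, the r=9 cylinder at (-2, 5.5) partially overlaps it — only the 84.28 mm² overlap (of its 251.57 mm²) is removed, clipping the outline — 1 connected region; the cylinder at (-1.5, 1) is absent (z outside [12.5, 22]); Subtracting the remaining from the first: none of the subtracted shapes is present at this height, so that combined region is unchanged — 1 connected region; (whole slice rotated 85° about Z — lengths, areas and connectivity unchanged). The outline is a single polygon with 19 vertices. Extrusion per mm of travel: 0.4 × 0.28 / (π × 0.875²) = 0.046564. Accumulating E over each segment gives final E = 1.3943.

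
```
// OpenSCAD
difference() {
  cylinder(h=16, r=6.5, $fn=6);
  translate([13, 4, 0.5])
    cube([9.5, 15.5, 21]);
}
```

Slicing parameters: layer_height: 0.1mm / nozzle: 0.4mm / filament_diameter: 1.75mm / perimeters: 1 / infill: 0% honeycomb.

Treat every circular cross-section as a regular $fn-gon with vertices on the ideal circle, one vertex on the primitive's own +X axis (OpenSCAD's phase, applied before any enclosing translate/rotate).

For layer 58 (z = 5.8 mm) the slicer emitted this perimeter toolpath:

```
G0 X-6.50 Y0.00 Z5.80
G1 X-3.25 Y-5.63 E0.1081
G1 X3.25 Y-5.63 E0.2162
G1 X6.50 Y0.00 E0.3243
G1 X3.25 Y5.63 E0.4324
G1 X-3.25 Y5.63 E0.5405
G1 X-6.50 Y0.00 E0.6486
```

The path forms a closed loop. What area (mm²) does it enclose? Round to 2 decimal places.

109.78 mm²

Apply the shoelace formula to the sequence of (X, Y) vertices; enclosed area = 109.78 mm².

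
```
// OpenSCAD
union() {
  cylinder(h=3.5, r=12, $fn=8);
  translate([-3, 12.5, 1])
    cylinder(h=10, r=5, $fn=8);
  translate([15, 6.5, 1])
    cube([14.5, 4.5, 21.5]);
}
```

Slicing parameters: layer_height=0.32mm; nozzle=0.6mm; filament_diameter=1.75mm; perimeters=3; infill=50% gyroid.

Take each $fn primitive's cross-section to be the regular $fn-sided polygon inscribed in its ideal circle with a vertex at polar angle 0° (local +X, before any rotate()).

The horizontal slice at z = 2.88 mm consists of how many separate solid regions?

2

At z = 2.88 mm: the r=12 cylinder contributes a regular 8-gon of circumradius 12; the r=5 cylinder at (-3, 12.5) gives a regular 8-gon of circumradius 5 (constant along its height); the 14.5×4.5 cube at (15, 6.5) contributes its full rectangle; Combining (union): the regions partially overlap (shared area 19.16 mm²), so overlapping operands fuse into one piece — 2 connected regions. The result has 2 disconnected regions.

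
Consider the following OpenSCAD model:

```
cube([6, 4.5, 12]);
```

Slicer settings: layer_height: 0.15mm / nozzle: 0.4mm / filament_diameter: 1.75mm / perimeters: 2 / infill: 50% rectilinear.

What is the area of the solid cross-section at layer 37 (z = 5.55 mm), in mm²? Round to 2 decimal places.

At z = 5.55 mm: the 6×4.5 cube contributes its full rectangle (area 27.00 mm²). Overall, the cross-section is a single solid region. Net area = 27.00 mm².

27.00 mm²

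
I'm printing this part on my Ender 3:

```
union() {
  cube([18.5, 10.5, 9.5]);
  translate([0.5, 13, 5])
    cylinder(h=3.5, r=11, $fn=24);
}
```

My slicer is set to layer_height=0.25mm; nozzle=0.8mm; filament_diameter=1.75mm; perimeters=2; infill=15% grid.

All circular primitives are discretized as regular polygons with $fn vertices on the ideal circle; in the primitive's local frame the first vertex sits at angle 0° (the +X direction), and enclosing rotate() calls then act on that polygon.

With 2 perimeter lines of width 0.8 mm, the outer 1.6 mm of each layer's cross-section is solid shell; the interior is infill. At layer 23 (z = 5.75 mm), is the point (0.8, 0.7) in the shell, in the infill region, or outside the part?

At z = 5.75 mm: the cube is present — its section is the full 18.5×10.5 rectangle; the cylinder at (0.5, 13): section is a regular 24-gon, circumradius r=11; Combining (union): the regions partially overlap (shared area 71.10 mm²), so overlapping operands fuse into one piece — 1 connected region. Overall, the cross-section is a single solid region. The nearest boundary edge runs (18.50, 0.00)→(0.00, 0.00); distance from the point to it = 0.70 mm. The point is inside the cross-section, 0.70 mm from the nearest boundary — within the 1.6 mm shell band (2 × 0.8).

shell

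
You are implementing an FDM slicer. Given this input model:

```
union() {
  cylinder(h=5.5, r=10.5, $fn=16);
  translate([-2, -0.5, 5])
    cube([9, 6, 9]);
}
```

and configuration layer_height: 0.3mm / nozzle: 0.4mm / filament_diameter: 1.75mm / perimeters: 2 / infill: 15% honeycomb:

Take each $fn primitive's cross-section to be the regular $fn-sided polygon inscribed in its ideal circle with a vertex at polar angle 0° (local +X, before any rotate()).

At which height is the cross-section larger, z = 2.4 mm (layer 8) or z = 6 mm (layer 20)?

Layer 8 (z = 2.4): the r=10.5 cylinder gives a regular 16-gon of circumradius 10.5 (constant along its height) (area = (16/2)·10.500²·sin(360°/16) = 337.53 mm²); the cube at (-2, -0.5) is absent (z outside [5, 14]); Merging all regions: only the r=10.5 cylinder is present, so the union is just that shape — area = 337.53 mm². So its area = 337.53 mm². Layer 20 (z = 6): the cylinder is not intersected at this z (z outside [0, 5.5]); the cube at (-2, -0.5) is present — its section is the full 9×6 rectangle (area 54.00 mm²); Combining (union): only the 9×6 cube at (-2, -0.5) is present, so the union is just that shape — area = 54.00 mm². So its area = 54.00 mm². Layer 8 is larger (337.53 vs 54.00 mm²).

layer 8 (z = 2.4 mm)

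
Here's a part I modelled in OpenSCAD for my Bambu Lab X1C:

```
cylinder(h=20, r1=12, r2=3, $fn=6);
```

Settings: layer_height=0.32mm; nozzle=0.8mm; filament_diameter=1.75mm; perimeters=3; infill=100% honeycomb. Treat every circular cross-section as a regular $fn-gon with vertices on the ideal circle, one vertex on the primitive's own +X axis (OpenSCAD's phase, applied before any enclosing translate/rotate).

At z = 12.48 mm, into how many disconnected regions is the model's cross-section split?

1

At z = 12.48 mm: the cone: at t=0.624 of its height the radius interpolates to r₁+(r₂−r₁)t = 6.384, giving a regular 6-gon of that circumradius. The result has 1 disconnected region.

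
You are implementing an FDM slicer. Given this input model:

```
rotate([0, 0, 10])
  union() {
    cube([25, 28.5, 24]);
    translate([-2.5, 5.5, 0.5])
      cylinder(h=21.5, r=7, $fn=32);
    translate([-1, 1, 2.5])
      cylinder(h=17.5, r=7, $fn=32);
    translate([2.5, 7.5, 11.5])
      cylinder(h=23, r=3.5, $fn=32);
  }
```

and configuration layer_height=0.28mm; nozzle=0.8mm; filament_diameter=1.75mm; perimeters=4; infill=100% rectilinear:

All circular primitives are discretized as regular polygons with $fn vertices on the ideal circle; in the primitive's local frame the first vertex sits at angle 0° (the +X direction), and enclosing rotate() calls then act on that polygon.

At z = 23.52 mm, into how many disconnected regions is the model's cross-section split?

1

At z = 23.52 mm: the 25×28.5 cube contributes its full rectangle; the cylinder at (-2.5, 5.5) is absent (z outside [0.5, 22]); the cylinder at (-1, 1) does not reach this height (z outside [2.5, 20]); the r=3.5 cylinder at (2.5, 7.5) gives a regular 32-gon of circumradius 3.5 (constant along its height); Merging all regions: the regions partially overlap (shared area 34.93 mm²), so overlapping operands fuse into one piece — 1 connected region; (rotated 10° about Z; rotation is an isometry so areas/perimeters/island counts are preserved). The result has 1 disconnected region.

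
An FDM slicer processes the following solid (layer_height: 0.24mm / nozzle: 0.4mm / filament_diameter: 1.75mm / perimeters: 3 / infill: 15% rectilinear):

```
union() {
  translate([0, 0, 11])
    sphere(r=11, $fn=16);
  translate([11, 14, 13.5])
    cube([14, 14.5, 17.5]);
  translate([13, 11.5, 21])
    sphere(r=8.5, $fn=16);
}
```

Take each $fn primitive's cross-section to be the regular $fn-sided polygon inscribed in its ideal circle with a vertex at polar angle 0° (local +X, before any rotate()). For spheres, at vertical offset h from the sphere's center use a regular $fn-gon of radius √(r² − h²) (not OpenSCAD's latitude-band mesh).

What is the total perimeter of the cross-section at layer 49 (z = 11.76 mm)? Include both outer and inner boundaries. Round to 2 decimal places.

68.51 mm

At z = 11.76 mm: the sphere: section is a regular 16-gon, circumradius = √(r²−h²) = √(11²−0.76²) = 10.974 (perimeter = 2·16·10.974·sin(180°/16) = 68.51 mm); the cube at (11, 14) is not intersected at this z (z outside [13.5, 31]); the sphere at (13, 11.5) is not intersected at this z (|z−center|=9.240 > r=8.5); Combining (union): only the r=11 sphere is present, so the union is just that shape — boundary = 68.51 mm. Overall, the cross-section is a single solid region. Total boundary length (outer) = 68.51 mm.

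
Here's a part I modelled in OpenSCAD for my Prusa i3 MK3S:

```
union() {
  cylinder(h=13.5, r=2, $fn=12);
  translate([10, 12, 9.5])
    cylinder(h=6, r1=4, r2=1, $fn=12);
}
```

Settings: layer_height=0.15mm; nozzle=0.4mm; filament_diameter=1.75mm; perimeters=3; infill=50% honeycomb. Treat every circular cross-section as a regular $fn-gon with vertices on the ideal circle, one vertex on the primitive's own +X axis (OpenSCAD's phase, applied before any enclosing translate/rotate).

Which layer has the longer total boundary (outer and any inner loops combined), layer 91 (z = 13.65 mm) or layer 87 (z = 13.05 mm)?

Layer 91 (z = 13.65): the cylinder is not intersected at this z (z outside [0, 13.5]); the cone at (10, 12): at t=0.692 of its height the radius interpolates to r₁+(r₂−r₁)t = 1.925, giving a regular 12-gon of that circumradius (perimeter = 2·12·1.925·sin(180°/12) = 11.96 mm); Merging all regions: only the cone at (10, 12) is present, so the union is just that shape — boundary = 11.96 mm. So its perimeter = 11.96 mm. Layer 87 (z = 13.05): the r=2 cylinder contributes a regular 12-gon of circumradius 2 (perimeter = 2·12·2.000·sin(180°/12) = 12.42 mm); the cone at (10, 12) (r1=4→r2=1) has section circumradius 2.225 here — a regular 12-gon (perimeter = 2·12·2.225·sin(180°/12) = 13.82 mm); Taking the union: the 2 present regions are separate (no shared area or edge), so areas and boundary lengths simply add and each stays a separate island — boundary = 26.24 mm. So its perimeter = 26.24 mm. Layer 87 is larger (26.24 vs 11.96 mm).

layer 87 (z = 13.05 mm)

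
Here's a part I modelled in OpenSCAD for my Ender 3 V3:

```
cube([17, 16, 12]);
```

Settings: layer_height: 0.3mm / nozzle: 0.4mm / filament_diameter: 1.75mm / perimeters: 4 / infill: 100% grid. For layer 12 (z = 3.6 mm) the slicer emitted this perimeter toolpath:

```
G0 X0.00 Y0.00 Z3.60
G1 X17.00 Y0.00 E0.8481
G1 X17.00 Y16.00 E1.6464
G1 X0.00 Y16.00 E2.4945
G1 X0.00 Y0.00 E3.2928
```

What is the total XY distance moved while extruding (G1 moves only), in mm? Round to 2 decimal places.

66.00 mm

Sum the Euclidean lengths of each G1 segment: total = 66.00 mm.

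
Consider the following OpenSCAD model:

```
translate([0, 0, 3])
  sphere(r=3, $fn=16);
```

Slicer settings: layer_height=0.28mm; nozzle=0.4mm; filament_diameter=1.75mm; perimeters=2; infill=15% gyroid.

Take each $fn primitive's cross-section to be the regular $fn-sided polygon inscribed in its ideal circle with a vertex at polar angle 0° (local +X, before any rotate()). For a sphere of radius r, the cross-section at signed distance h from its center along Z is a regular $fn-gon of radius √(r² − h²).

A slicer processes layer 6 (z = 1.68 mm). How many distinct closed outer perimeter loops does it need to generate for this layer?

At z = 1.68 mm: the r=3 sphere slices to a regular 16-gon of circumradius 2.694 (√(r²−h²) with h=1.32 from center). The result has 1 disconnected region.

1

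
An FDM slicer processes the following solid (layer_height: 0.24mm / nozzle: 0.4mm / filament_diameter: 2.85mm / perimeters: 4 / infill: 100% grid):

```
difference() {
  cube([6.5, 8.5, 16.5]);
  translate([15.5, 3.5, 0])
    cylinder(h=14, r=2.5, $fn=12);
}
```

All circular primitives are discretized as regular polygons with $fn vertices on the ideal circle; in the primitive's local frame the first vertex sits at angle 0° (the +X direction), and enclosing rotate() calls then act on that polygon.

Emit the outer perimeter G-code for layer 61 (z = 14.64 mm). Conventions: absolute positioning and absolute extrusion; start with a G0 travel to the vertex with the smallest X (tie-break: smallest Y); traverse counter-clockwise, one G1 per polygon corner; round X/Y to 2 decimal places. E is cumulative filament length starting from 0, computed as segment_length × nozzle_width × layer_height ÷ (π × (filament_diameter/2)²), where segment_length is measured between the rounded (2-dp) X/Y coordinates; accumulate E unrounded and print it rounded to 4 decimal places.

At z = 14.64 mm: the cube (footprint 6.5×8.5) is included at this height; the cylinder at (15.5, 3.5) is not intersected at this z (z outside [0, 14]); Taking the first minus the rest: none of the subtracted shapes is present at this height, so the 6.5×8.5 cube is unchanged — 1 connected region. The outline is a single polygon with 4 vertices. Extrusion per mm of travel: 0.4 × 0.24 / (π × 1.425²) = 0.015048. Accumulating E over each segment gives final E = 0.4515.

G0 X0.00 Y0.00 Z14.64
G1 X6.50 Y0.00 E0.0978
G1 X6.50 Y8.50 E0.2257
G1 X0.00 Y8.50 E0.3235
G1 X0.00 Y0.00 E0.4515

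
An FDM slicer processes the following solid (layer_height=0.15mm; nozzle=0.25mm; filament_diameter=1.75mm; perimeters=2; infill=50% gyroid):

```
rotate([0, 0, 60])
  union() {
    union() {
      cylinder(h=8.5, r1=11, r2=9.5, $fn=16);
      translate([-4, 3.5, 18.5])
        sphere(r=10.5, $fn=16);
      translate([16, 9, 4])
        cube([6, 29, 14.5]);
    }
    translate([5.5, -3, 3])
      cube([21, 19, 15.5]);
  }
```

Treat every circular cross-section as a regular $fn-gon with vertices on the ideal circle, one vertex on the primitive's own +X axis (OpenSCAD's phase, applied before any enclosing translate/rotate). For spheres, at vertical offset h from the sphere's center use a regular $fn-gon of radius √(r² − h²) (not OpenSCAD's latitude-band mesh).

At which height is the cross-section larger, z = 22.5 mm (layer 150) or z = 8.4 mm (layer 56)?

layer 56 (z = 8.4 mm)

Layer 150 (z = 22.5): the cone is not intersected at this z (z outside [0, 8.5]); the r=10.5 sphere at (-4, 3.5) slices to a regular 16-gon of circumradius 9.708 (√(r²−h²) with h=4 from center) (area = (16/2)·9.708²·sin(360°/16) = 288.54 mm²); the cube at (16, 9) does not reach this height (z outside [4, 18.5]); Merging all regions: only the r=10.5 sphere at (-4, 3.5) is present, so the union is just that shape — area = 288.54 mm²; the cube at (5.5, -3) does not reach this height (z outside [3, 18.5]); Taking the union: only the result so far is present, so the union is just that shape — area = 288.54 mm²; (rotated 60° about Z; rotation is an isometry so areas/perimeters/island counts are preserved). So its area = 288.54 mm². Layer 56 (z = 8.4): the cone: at t=0.988 of its height the radius interpolates to r₁+(r₂−r₁)t = 9.518, giving a regular 16-gon of that circumradius (area = (16/2)·9.518²·sin(360°/16) = 277.32 mm²); the r=10.5 sphere at (-4, 3.5) contributes a regular 16-gon of circumradius √(10.5²−10.1²) = 2.871 (area = (16/2)·2.871²·sin(360°/16) = 25.23 mm²); the 6×29 cube at (16, 9) contributes its full rectangle (area 174.00 mm²); Taking the union: the regions partially overlap — summed areas 476.55 mm² minus the doubly-counted overlap 25.23 mm² gives 451.32 mm² — area = 451.32 mm²; the cube at (5.5, -3) is present — its section is the full 21×19 rectangle (area 399.00 mm²); Taking the union: the regions partially overlap — summed areas 850.32 mm² minus the doubly-counted overlap 73.96 mm² gives 776.36 mm² — area = 776.36 mm²; (rotated 60° about Z; rotation is an isometry so areas/perimeters/island counts are preserved). So its area = 776.36 mm². Layer 56 is larger (776.36 vs 288.54 mm²).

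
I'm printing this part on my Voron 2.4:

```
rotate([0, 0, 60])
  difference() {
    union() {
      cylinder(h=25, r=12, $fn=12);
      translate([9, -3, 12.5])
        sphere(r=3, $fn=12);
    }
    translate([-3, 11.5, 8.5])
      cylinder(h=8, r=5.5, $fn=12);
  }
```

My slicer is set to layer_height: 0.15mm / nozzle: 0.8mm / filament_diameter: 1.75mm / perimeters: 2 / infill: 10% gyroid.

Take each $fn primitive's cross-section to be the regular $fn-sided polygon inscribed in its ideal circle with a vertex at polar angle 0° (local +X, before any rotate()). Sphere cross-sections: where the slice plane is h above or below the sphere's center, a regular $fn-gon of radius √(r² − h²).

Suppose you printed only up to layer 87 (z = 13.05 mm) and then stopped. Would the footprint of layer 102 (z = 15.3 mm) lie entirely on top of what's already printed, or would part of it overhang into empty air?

entirely on top

Compare the two slices. At z = 13.05: the r=12 cylinder contributes a regular 12-gon of circumradius 12 (area = (12/2)·12.000²·sin(360°/12) = 432.00 mm²); the r=3 sphere at (9, -3) slices to a regular 12-gon of circumradius 2.949 (√(r²−h²) with h=0.55 from center) (area = (12/2)·2.949²·sin(360°/12) = 26.09 mm²); Taking the union: the regions partially overlap — summed areas 458.09 mm² minus the doubly-counted overlap 24.07 mm² gives 434.03 mm² — area = 434.03 mm²; the r=5.5 cylinder at (-3, 11.5) contributes a regular 12-gon of circumradius 5.5 (area = (12/2)·5.500²·sin(360°/12) = 90.75 mm²); After the difference (first − rest): starting from the result so far (434.03 mm²), the r=5.5 cylinder at (-3, 11.5) partially overlaps it — only the 39.45 mm² overlap (of its 90.75 mm²) is removed, clipping the outline — area = 394.58 mm²; (whole slice rotated 60° about Z — lengths, areas and connectivity unchanged). At z = 15.3: the r=12 cylinder contributes a regular 12-gon of circumradius 12 (area = (12/2)·12.000²·sin(360°/12) = 432.00 mm²); the sphere at (9, -3): section is a regular 12-gon, circumradius = √(r²−h²) = √(3²−2.8²) = 1.077 (area = (12/2)·1.077²·sin(360°/12) = 3.48 mm²); Combining (union): the r=3 sphere at (9, -3) lies entirely inside the r=12 cylinder, so the union is just the r=12 cylinder — area = 432.00 mm²; the r=5.5 cylinder at (-3, 11.5) contributes a regular 12-gon of circumradius 5.5 (area = (12/2)·5.500²·sin(360°/12) = 90.75 mm²); Taking the first minus the rest: starting from the result so far (432.00 mm²), the r=5.5 cylinder at (-3, 11.5) partially overlaps it — only the 39.45 mm² overlap (of its 90.75 mm²) is removed, clipping the outline — area = 392.55 mm²; (rotated 60° about Z; rotation is an isometry so areas/perimeters/island counts are preserved). Checking containment: the cross-section at z = 15.3 is a subset of the cross-section at z = 13.05.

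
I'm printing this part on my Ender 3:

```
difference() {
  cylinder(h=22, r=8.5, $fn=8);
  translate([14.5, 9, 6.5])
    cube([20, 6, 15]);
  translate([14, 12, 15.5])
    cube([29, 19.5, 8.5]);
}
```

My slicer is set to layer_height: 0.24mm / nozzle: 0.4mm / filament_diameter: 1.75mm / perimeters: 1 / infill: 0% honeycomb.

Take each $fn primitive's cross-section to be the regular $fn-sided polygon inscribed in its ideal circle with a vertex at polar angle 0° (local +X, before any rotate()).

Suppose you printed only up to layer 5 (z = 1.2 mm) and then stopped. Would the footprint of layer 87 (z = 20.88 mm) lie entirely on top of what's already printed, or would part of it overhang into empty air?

Compare the two slices. At z = 1.2: the r=8.5 cylinder gives a regular 8-gon of circumradius 8.5 (constant along its height) (area = (8/2)·8.500²·sin(360°/8) = 204.35 mm²); the cube at (14.5, 9) is not intersected at this z (z outside [6.5, 21.5]); the cube at (14, 12) is absent (z outside [15.5, 24]); Subtracting the remaining from the first: none of the subtracted shapes is present at this height, so the r=8.5 cylinder is unchanged — area = 204.35 mm². At z = 20.88: the r=8.5 cylinder contributes a regular 8-gon of circumradius 8.5 (area = (8/2)·8.500²·sin(360°/8) = 204.35 mm²); the 20×6 cube at (14.5, 9) contributes its full rectangle (area 120.00 mm²); the 29×19.5 cube at (14, 12) contributes its full rectangle (area 565.50 mm²); Subtracting the remaining from the first: starting from the r=8.5 cylinder (204.35 mm²), the 20×6 cube at (14.5, 9) misses the remaining region (no effect); the 29×19.5 cube at (14, 12) misses the remaining region (no effect) — area = 204.35 mm². Checking containment: the cross-section at z = 20.88 is a subset of the cross-section at z = 1.2.

entirely on top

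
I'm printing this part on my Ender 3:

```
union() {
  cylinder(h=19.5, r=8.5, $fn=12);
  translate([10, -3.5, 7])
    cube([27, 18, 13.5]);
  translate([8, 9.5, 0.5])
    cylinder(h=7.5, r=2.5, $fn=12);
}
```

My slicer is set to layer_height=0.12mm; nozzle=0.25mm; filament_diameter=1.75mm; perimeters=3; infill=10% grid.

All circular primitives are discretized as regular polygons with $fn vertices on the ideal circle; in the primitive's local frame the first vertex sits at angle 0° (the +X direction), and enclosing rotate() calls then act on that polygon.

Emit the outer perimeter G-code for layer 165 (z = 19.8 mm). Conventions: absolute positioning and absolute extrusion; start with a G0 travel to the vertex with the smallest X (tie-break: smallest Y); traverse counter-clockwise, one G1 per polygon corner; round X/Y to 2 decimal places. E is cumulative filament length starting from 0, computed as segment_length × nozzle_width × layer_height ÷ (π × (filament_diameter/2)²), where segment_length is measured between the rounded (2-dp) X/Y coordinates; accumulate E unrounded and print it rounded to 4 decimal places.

G0 X10.00 Y-3.50 Z19.80
G1 X37.00 Y-3.50 E0.3368
G1 X37.00 Y14.50 E0.5613
G1 X10.00 Y14.50 E0.8980
G1 X10.00 Y-3.50 E1.1225

At z = 19.8 mm: the cylinder is not intersected at this z (z outside [0, 19.5]); the cube at (10, -3.5) is present — its section is the full 27×18 rectangle; the cylinder at (8, 9.5) is absent (z outside [0.5, 8]); Merging all regions: only the 27×18 cube at (10, -3.5) is present, so the union is just that shape — 1 connected region. The outline is a single polygon with 4 vertices. Extrusion per mm of travel: 0.25 × 0.12 / (π × 0.875²) = 0.012473. Accumulating E over each segment gives final E = 1.1225.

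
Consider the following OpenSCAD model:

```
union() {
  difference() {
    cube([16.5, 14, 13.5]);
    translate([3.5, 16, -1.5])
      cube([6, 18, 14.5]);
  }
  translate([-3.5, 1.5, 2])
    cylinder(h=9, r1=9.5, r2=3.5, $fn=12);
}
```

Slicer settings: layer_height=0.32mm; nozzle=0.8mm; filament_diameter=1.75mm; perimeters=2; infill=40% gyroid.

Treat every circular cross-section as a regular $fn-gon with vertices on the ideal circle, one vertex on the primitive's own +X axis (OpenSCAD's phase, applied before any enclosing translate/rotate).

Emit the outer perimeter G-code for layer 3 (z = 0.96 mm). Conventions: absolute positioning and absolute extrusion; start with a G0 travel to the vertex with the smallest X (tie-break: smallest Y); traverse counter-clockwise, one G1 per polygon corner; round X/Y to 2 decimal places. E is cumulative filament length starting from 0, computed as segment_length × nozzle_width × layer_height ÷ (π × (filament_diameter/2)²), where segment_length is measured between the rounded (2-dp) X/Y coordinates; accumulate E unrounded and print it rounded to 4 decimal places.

G0 X0.00 Y0.00 Z0.96
G1 X16.50 Y0.00 E1.7561
G1 X16.50 Y14.00 E3.2462
G1 X0.00 Y14.00 E5.0023
G1 X0.00 Y0.00 E6.4924

At z = 0.96 mm: the 16.5×14 cube contributes its full rectangle; the 6×18 cube at (3.5, 16) contributes its full rectangle; After the difference (first − rest): starting from the 16.5×14 cube, the 6×18 cube at (3.5, 16) misses the remaining region (no effect) — 1 connected region; the cone at (-3.5, 1.5) is absent (z outside [2, 11]); Taking the union: only that combined region is present, so the union is just that shape — 1 connected region. The outline is a single polygon with 4 vertices. Extrusion per mm of travel: 0.8 × 0.32 / (π × 0.875²) = 0.106432. Accumulating E over each segment gives final E = 6.4924.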